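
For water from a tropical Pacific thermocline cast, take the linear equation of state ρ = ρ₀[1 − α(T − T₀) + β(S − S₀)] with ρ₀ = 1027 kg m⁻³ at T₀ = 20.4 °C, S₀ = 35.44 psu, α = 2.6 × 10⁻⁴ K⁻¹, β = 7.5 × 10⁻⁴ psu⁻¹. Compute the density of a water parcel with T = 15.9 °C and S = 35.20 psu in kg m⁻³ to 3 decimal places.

1028.017 kg m⁻³

T − T₀ = -4.5 K, S − S₀ = -0.24 psu.
Bracket = 1 − α·(-4.5) + β·(-0.24) = 1 + (9.90 × 10⁻⁴) = 1.0009900.
ρ = 1027 × 1.0009900 = 1028.017 kg m⁻³.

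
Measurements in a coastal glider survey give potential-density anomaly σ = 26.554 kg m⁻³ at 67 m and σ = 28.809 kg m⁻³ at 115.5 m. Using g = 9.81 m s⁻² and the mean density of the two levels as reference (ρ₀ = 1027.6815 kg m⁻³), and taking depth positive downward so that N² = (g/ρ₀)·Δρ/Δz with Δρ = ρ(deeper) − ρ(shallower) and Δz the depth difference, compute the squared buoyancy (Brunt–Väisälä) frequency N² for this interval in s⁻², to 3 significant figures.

4.44 × 10⁻⁴ s⁻²

Δρ = 1028.809 − 1026.554 = 2.255 kg m⁻³ over Δz = 115.5 − 67 = 48.5 m.
N² = (9.81/1027.6815) × (2.255/48.5) = 4.4383 × 10⁻⁴ s⁻² ≈ 4.44 × 10⁻⁴ s⁻².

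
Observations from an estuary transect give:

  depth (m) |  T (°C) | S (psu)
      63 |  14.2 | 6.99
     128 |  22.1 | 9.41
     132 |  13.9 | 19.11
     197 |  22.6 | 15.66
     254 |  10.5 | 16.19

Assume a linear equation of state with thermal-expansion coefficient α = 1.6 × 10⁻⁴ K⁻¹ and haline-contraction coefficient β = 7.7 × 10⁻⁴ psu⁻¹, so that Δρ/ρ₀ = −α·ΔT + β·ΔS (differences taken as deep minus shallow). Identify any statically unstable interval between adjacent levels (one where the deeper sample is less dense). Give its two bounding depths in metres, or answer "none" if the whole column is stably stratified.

132–197 m

Evaluate Δρ/ρ₀ = −αΔT + βΔS across each adjacent pair:
  63–128 m: −αΔT+βΔS = −(1.6 × 10⁻⁴)(+7.9)+(7.7 × 10⁻⁴)(+2.42) = 6.0 × 10⁻⁴ → stable
  128–132 m: −αΔT+βΔS = −(1.6 × 10⁻⁴)(-8.2)+(7.7 × 10⁻⁴)(+9.70) = 8.8 × 10⁻³ → stable
  132–197 m: −αΔT+βΔS = −(1.6 × 10⁻⁴)(+8.7)+(7.7 × 10⁻⁴)(-3.45) = -4.0 × 10⁻³ → UNSTABLE
  197–254 m: −αΔT+βΔS = −(1.6 × 10⁻⁴)(-12.1)+(7.7 × 10⁻⁴)(+0.53) = 2.3 × 10⁻³ → stable
The 132–197 m interval has Δρ < 0: lighter water underlies denser water.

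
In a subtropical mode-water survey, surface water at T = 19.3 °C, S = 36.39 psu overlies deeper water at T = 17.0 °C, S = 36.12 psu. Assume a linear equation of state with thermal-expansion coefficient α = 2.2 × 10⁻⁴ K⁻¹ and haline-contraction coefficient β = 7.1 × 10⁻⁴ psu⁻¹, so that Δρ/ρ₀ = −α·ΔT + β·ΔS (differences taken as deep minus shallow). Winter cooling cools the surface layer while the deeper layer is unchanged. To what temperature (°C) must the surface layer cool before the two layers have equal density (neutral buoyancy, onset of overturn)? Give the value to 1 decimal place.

Neutral buoyancy requires Δρ = 0, i.e. −α(T_deep − T_surf′) + β(S_deep − S_surf) = 0.
T_surf′ = T_deep − (β/α)·ΔS = 17.0 − (7.1 × 10⁻⁴/2.2 × 10⁻⁴)·(-0.27) = 17.871 °C.
Cooling required: 19.3 − (17.871) = 1.429 °C.

17.9 °C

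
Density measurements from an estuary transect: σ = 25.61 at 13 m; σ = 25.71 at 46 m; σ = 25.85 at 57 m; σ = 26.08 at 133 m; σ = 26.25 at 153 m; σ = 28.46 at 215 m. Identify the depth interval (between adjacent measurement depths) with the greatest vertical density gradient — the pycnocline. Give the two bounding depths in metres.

153–215 m

Compute the density gradient over each adjacent pair:
  13–46 m: Δρ/Δz = 0.10/33 = 3.0 × 10⁻³ kg m⁻⁴
  46–57 m: Δρ/Δz = 0.14/11 = 0.013 kg m⁻⁴
  57–133 m: Δρ/Δz = 0.23/76 = 3.0 × 10⁻³ kg m⁻⁴
  133–153 m: Δρ/Δz = 0.17/20 = 8.5 × 10⁻³ kg m⁻⁴
  153–215 m: Δρ/Δz = 2.21/62 = 0.036 kg m⁻⁴
The largest gradient is in the 153–215 m interval — the pycnocline.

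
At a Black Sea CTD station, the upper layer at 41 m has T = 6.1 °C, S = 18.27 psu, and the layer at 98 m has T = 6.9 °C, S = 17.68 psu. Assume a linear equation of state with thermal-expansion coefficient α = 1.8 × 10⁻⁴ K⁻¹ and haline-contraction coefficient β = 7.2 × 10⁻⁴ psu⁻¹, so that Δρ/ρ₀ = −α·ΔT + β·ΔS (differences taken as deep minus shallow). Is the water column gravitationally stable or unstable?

unstable

ΔT = 6.9 − 6.1 = +0.8 K and ΔS = 17.68 − 18.27 = -0.59 psu (deep − shallow).
−αΔT = -1.44 × 10⁻⁴; βΔS = -4.248 × 10⁻⁴; sum Δρ/ρ₀ = -5.688 × 10⁻⁴.
Δρ/ρ₀ < 0, so Δρ < 0: deeper water is lighter → statically unstable; the column would overturn.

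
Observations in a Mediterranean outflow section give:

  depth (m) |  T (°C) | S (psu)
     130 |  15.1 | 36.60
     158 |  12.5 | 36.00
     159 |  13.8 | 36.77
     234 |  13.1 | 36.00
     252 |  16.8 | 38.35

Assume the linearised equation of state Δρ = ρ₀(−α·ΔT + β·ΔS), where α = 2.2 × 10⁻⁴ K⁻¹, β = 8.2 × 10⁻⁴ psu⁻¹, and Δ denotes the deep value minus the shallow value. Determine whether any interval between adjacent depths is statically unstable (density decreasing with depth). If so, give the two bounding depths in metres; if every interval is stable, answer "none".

159–234 m

Evaluate Δρ/ρ₀ = −αΔT + βΔS across each adjacent pair:
  130–158 m: −αΔT+βΔS = −(2.2 × 10⁻⁴)(-2.6)+(8.2 × 10⁻⁴)(-0.60) = 8.0 × 10⁻⁵ → stable
  158–159 m: −αΔT+βΔS = −(2.2 × 10⁻⁴)(+1.3)+(8.2 × 10⁻⁴)(+0.77) = 3.5 × 10⁻⁴ → stable
  159–234 m: −αΔT+βΔS = −(2.2 × 10⁻⁴)(-0.7)+(8.2 × 10⁻⁴)(-0.77) = -4.8 × 10⁻⁴ → UNSTABLE
  234–252 m: −αΔT+βΔS = −(2.2 × 10⁻⁴)(+3.7)+(8.2 × 10⁻⁴)(+2.35) = 1.1 × 10⁻³ → stable
The 159–234 m interval has Δρ < 0: lighter water underlies denser water.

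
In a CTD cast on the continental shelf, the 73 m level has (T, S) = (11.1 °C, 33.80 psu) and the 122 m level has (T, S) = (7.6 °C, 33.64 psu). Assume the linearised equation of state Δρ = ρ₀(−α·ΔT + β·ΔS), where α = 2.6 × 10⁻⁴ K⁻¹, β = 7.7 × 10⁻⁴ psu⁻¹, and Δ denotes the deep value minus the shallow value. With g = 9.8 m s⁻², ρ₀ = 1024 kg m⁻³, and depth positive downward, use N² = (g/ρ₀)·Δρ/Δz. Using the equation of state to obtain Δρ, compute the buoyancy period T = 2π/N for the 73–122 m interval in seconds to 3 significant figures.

501 s

ΔT = -3.5 K, ΔS = -0.16 psu (deep − shallow).
Δρ/ρ₀ = −αΔT + βΔS = 9.10 × 10⁻⁴ − 1.232 × 10⁻⁴ = 7.868 × 10⁻⁴, so Δρ ≈ 0.8057 kg m⁻³.
N² = (g/ρ₀)·Δρ/Δz = g·(Δρ/ρ₀)/Δz = 9.8 × 7.868 × 10⁻⁴ / 49 = 1.5736 × 10⁻⁴ s⁻².
N = √(1.5736 × 10⁻⁴) = 0.012544 rad s⁻¹ → T = 2π/N = 500.89 s ≈ 501 s.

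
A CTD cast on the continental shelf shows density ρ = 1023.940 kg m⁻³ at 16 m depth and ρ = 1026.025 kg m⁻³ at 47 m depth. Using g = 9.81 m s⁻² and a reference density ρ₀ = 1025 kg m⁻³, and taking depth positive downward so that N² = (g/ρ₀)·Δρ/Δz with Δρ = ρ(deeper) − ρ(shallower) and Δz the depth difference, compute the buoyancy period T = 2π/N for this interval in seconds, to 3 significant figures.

Δρ = 1026.025 − 1023.940 = 2.085 kg m⁻³ over Δz = 47 − 16 = 31 m.
N² = (9.81/1025) × (2.085/31) = 6.4371 × 10⁻⁴ s⁻².
N = √(6.4371 × 10⁻⁴) = 0.025371 rad s⁻¹, so T = 2π/N = 247.65 s ≈ 248 s.

248 s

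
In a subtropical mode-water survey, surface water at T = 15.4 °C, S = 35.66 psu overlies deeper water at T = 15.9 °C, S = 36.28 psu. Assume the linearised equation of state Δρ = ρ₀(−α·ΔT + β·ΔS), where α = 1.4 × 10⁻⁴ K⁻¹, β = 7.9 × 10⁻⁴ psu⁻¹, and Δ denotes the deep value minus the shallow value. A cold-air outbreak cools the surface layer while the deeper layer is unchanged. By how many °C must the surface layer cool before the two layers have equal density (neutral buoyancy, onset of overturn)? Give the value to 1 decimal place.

3.0 °C

Neutral buoyancy requires Δρ = 0, i.e. −α(T_deep − T_surf′) + β(S_deep − S_surf) = 0.
T_surf′ = T_deep − (β/α)·ΔS = 15.9 − (7.9 × 10⁻⁴/1.4 × 10⁻⁴)·(+0.62) = 12.401 °C.
Cooling required: 15.4 − (12.401) = 2.999 °C.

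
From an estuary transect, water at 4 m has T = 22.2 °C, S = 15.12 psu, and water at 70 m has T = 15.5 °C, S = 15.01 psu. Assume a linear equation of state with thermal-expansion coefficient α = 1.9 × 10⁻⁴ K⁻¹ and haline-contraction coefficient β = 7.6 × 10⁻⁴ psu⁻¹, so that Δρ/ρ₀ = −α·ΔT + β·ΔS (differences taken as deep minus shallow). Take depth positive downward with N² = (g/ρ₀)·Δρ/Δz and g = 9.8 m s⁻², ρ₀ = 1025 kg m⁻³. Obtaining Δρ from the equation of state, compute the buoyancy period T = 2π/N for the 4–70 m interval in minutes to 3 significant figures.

ΔT = -6.7 K, ΔS = -0.11 psu (deep − shallow).
Δρ/ρ₀ = −αΔT + βΔS = 1.273 × 10⁻³ − 8.36 × 10⁻⁵ = 1.1894 × 10⁻³, so Δρ ≈ 1.219 kg m⁻³.
N² = (g/ρ₀)·Δρ/Δz = g·(Δρ/ρ₀)/Δz = 9.8 × 1.1894 × 10⁻³ / 66 = 1.7661 × 10⁻⁴ s⁻².
N = √(1.7661 × 10⁻⁴) = 0.013289 rad s⁻¹ → T = 2π/N = 472.81 s = 7.8802 min ≈ 7.88 min.

7.88 min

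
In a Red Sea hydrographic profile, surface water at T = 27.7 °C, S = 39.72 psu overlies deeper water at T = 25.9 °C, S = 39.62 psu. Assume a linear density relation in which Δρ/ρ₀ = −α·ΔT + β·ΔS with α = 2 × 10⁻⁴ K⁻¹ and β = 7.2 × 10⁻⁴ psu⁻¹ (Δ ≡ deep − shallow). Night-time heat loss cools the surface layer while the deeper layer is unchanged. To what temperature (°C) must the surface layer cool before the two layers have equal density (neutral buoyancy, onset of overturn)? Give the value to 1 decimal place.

Neutral buoyancy requires Δρ = 0, i.e. −α(T_deep − T_surf′) + β(S_deep − S_surf) = 0.
T_surf′ = T_deep − (β/α)·ΔS = 25.9 − (7.2 × 10⁻⁴/2 × 10⁻⁴)·(-0.10) = 26.260 °C.
Cooling required: 27.7 − (26.260) = 1.440 °C.

26.3 °C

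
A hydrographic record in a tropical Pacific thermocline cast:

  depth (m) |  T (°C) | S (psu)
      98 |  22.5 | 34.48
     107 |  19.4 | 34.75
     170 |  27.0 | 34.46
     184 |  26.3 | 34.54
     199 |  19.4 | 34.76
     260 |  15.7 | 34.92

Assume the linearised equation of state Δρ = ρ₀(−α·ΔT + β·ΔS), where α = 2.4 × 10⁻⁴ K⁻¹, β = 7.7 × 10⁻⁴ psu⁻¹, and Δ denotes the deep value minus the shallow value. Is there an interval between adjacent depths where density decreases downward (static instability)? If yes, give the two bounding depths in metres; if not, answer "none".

Evaluate Δρ/ρ₀ = −αΔT + βΔS across each adjacent pair:
  98–107 m: −αΔT+βΔS = −(2.4 × 10⁻⁴)(-3.1)+(7.7 × 10⁻⁴)(+0.27) = 9.5 × 10⁻⁴ → stable
  107–170 m: −αΔT+βΔS = −(2.4 × 10⁻⁴)(+7.6)+(7.7 × 10⁻⁴)(-0.29) = -2.0 × 10⁻³ → UNSTABLE
  170–184 m: −αΔT+βΔS = −(2.4 × 10⁻⁴)(-0.7)+(7.7 × 10⁻⁴)(+0.08) = 2.3 × 10⁻⁴ → stable
  184–199 m: −αΔT+βΔS = −(2.4 × 10⁻⁴)(-6.9)+(7.7 × 10⁻⁴)(+0.22) = 1.8 × 10⁻³ → stable
  199–260 m: −αΔT+βΔS = −(2.4 × 10⁻⁴)(-3.7)+(7.7 × 10⁻⁴)(+0.16) = 1.0 × 10⁻³ → stable
The 107–170 m interval has Δρ < 0: lighter water underlies denser water.

107–170 m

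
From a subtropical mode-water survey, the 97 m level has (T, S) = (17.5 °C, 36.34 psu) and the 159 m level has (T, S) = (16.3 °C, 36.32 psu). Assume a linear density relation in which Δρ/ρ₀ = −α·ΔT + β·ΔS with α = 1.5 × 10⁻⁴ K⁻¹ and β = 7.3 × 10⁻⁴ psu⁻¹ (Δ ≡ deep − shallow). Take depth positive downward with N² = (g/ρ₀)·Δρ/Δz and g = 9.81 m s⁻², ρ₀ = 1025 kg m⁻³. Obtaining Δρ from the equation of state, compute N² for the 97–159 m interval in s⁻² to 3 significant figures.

ΔT = -1.2 K, ΔS = -0.02 psu (deep − shallow).
Δρ/ρ₀ = −αΔT + βΔS = 1.80 × 10⁻⁴ − 1.46 × 10⁻⁵ = 1.654 × 10⁻⁴, so Δρ ≈ 0.1695 kg m⁻³.
N² = (g/ρ₀)·Δρ/Δz = g·(Δρ/ρ₀)/Δz = 9.81 × 1.654 × 10⁻⁴ / 62 = 2.6171 × 10⁻⁵ s⁻² ≈ 2.62 × 10⁻⁵ s⁻².

2.62 × 10⁻⁵ s⁻²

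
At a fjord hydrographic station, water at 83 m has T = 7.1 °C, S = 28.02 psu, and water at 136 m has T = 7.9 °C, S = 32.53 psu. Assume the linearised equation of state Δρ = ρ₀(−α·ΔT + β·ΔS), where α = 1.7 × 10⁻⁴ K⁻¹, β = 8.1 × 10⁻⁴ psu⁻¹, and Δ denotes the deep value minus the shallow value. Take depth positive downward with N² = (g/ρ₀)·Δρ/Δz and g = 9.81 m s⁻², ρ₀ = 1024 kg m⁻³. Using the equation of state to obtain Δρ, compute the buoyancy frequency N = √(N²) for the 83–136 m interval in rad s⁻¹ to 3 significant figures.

0.0255 rad s⁻¹

ΔT = +0.8 K, ΔS = +4.51 psu (deep − shallow).
Δρ/ρ₀ = −αΔT + βΔS = -1.36 × 10⁻⁴ + 3.6531 × 10⁻³ = 3.5171 × 10⁻³, so Δρ ≈ 3.602 kg m⁻³.
N² = (g/ρ₀)·Δρ/Δz = g·(Δρ/ρ₀)/Δz = 9.81 × 3.5171 × 10⁻³ / 53 = 6.5100 × 10⁻⁴ s⁻².
N = √(6.5100 × 10⁻⁴) = 0.025515 rad s⁻¹ ≈ 0.0255 rad s⁻¹.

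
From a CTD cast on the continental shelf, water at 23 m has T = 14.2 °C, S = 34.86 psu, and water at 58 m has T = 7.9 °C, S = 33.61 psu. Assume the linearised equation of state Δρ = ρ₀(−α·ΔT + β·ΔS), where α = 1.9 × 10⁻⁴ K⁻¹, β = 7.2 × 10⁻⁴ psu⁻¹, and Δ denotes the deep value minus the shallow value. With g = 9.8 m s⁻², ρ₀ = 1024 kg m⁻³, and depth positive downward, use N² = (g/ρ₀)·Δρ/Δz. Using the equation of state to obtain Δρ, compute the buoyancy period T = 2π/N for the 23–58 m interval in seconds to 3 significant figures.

689 s

ΔT = -6.3 K, ΔS = -1.25 psu (deep − shallow).
Δρ/ρ₀ = −αΔT + βΔS = 1.197 × 10⁻³ − 9.00 × 10⁻⁴ = 2.97 × 10⁻⁴, so Δρ ≈ 0.3041 kg m⁻³.
N² = (g/ρ₀)·Δρ/Δz = g·(Δρ/ρ₀)/Δz = 9.8 × 2.97 × 10⁻⁴ / 35 = 8.3160 × 10⁻⁵ s⁻².
N = √(8.3160 × 10⁻⁵) = 9.1192 × 10⁻³ rad s⁻¹ → T = 2π/N = 689.01 s ≈ 689 s.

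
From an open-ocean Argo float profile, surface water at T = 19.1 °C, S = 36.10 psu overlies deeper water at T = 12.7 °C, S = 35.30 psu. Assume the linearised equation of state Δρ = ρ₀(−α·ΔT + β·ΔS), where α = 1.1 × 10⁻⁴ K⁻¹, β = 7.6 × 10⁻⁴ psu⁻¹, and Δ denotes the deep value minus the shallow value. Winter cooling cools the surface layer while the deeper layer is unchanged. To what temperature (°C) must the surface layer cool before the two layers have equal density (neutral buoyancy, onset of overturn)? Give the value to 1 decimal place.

Neutral buoyancy requires Δρ = 0, i.e. −α(T_deep − T_surf′) + β(S_deep − S_surf) = 0.
T_surf′ = T_deep − (β/α)·ΔS = 12.7 − (7.6 × 10⁻⁴/1.1 × 10⁻⁴)·(-0.80) = 18.227 °C.
Cooling required: 19.1 − (18.227) = 0.873 °C.

18.2 °C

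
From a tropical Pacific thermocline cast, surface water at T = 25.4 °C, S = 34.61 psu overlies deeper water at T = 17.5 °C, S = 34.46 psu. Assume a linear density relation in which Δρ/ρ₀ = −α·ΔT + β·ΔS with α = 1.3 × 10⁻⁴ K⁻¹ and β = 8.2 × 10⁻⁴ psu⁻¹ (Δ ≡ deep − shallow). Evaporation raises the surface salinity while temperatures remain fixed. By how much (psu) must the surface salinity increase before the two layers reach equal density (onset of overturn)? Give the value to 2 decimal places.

1.10 psu

Neutral buoyancy requires −α(T_deep − T_surf) + β(S_deep − S_surf′) = 0.
S_surf′ = S_deep − (α/β)·ΔT = 34.46 − (1.3 × 10⁻⁴/8.2 × 10⁻⁴)·(-7.9) = 35.7124 psu.
Increase required: 35.7124 − 34.61 = 1.1024 psu.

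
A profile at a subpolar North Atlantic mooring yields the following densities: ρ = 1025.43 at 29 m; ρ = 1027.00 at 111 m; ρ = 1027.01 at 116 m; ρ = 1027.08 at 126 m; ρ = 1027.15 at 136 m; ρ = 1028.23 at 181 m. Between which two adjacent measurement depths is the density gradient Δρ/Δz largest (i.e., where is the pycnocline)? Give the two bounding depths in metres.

Compute the density gradient over each adjacent pair:
  29–111 m: Δρ/Δz = 1.57/82 = 0.019 kg m⁻⁴
  111–116 m: Δρ/Δz = 0.01/5 = 2.0 × 10⁻³ kg m⁻⁴
  116–126 m: Δρ/Δz = 0.07/10 = 7.0 × 10⁻³ kg m⁻⁴
  126–136 m: Δρ/Δz = 0.07/10 = 7.0 × 10⁻³ kg m⁻⁴
  136–181 m: Δρ/Δz = 1.08/45 = 0.024 kg m⁻⁴
The largest gradient is in the 136–181 m interval — the pycnocline.

136–181 m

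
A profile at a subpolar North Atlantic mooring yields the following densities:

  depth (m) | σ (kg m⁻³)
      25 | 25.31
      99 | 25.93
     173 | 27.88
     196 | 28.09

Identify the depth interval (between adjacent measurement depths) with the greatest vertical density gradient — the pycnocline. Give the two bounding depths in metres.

99–173 m

Compute the density gradient over each adjacent pair:
  25–99 m: Δρ/Δz = 0.62/74 = 8.4 × 10⁻³ kg m⁻⁴
  99–173 m: Δρ/Δz = 1.95/74 = 0.026 kg m⁻⁴
  173–196 m: Δρ/Δz = 0.21/23 = 9.1 × 10⁻³ kg m⁻⁴
The largest gradient is in the 99–173 m interval — the pycnocline.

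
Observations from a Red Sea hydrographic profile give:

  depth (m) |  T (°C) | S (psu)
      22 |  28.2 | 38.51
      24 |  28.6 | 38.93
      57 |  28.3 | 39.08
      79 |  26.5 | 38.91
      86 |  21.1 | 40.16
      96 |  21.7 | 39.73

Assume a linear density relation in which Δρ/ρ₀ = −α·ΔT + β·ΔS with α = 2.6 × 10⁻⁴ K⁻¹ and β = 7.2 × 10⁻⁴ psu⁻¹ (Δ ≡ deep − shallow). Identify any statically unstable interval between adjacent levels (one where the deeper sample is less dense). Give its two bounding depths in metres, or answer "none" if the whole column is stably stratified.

86–96 m

Evaluate Δρ/ρ₀ = −αΔT + βΔS across each adjacent pair:
  22–24 m: −αΔT+βΔS = −(2.6 × 10⁻⁴)(+0.4)+(7.2 × 10⁻⁴)(+0.42) = 2.0 × 10⁻⁴ → stable
  24–57 m: −αΔT+βΔS = −(2.6 × 10⁻⁴)(-0.3)+(7.2 × 10⁻⁴)(+0.15) = 1.9 × 10⁻⁴ → stable
  57–79 m: −αΔT+βΔS = −(2.6 × 10⁻⁴)(-1.8)+(7.2 × 10⁻⁴)(-0.17) = 3.5 × 10⁻⁴ → stable
  79–86 m: −αΔT+βΔS = −(2.6 × 10⁻⁴)(-5.4)+(7.2 × 10⁻⁴)(+1.25) = 2.3 × 10⁻³ → stable
  86–96 m: −αΔT+βΔS = −(2.6 × 10⁻⁴)(+0.6)+(7.2 × 10⁻⁴)(-0.43) = -4.7 × 10⁻⁴ → UNSTABLE
The 86–96 m interval has Δρ < 0: lighter water underlies denser water.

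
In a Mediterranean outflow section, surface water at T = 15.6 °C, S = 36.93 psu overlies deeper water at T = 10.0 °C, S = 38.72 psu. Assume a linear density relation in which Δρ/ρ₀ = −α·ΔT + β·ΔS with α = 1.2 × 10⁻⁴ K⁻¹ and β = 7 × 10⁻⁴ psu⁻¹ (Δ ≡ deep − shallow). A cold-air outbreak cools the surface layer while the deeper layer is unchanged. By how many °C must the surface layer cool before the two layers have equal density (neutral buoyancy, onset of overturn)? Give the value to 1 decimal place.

Neutral buoyancy requires Δρ = 0, i.e. −α(T_deep − T_surf′) + β(S_deep − S_surf) = 0.
T_surf′ = T_deep − (β/α)·ΔS = 10.0 − (7 × 10⁻⁴/1.2 × 10⁻⁴)·(+1.79) = -0.442 °C.
Cooling required: 15.6 − (-0.442) = 16.042 °C.

16.0 °C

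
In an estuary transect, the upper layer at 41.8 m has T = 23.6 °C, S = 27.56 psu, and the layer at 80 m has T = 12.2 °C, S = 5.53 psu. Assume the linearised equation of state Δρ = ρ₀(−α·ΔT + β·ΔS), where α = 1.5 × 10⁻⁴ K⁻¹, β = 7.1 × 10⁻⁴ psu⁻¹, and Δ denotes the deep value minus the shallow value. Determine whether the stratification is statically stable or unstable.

unstable

ΔT = 12.2 − 23.6 = -11.4 K and ΔS = 5.53 − 27.56 = -22.03 psu (deep − shallow).
−αΔT = 1.71 × 10⁻³; βΔS = -0.0156413; sum Δρ/ρ₀ = -0.0139313.
Δρ/ρ₀ < 0, so Δρ < 0: deeper water is lighter → statically unstable; the column would overturn.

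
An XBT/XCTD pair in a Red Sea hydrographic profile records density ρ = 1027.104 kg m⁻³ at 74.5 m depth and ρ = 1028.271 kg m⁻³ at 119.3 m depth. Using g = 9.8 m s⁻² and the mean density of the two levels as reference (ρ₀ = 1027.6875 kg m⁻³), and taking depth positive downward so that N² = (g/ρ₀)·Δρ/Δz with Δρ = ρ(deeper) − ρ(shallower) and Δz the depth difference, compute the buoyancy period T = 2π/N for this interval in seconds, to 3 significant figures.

Δρ = 1028.271 − 1027.104 = 1.167 kg m⁻³ over Δz = 119.3 − 74.5 = 44.8 m.
N² = (9.8/1027.6875) × (1.167/44.8) = 2.4840 × 10⁻⁴ s⁻².
N = √(2.4840 × 10⁻⁴) = 0.015761 rad s⁻¹, so T = 2π/N = 398.65 s ≈ 399 s.
Since Δρ > 0 the layer is stably stratified.

399 s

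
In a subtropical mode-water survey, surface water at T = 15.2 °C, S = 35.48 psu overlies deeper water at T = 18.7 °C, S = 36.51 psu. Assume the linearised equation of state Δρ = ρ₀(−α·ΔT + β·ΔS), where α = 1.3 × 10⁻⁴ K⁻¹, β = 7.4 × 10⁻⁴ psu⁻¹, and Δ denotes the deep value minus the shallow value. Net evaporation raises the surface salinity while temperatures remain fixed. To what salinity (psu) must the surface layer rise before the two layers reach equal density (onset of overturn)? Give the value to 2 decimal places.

Neutral buoyancy requires −α(T_deep − T_surf) + β(S_deep − S_surf′) = 0.
S_surf′ = S_deep − (α/β)·ΔT = 36.51 − (1.3 × 10⁻⁴/7.4 × 10⁻⁴)·(+3.5) = 35.8951 psu.
Increase required: 35.8951 − 35.48 = 0.4151 psu.

35.90 psu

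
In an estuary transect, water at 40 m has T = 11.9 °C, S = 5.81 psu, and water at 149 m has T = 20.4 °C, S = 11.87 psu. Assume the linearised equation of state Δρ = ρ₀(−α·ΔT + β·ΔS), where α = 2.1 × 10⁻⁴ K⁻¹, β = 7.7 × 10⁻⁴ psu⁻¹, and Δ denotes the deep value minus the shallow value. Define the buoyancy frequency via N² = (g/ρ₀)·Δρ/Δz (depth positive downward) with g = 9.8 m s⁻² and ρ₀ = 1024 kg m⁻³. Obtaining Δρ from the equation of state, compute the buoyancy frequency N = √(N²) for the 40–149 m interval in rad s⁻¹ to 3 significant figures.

0.0161 rad s⁻¹

ΔT = +8.5 K, ΔS = +6.06 psu (deep − shallow).
Δρ/ρ₀ = −αΔT + βΔS = -1.785 × 10⁻³ + 4.6662 × 10⁻³ = 2.8812 × 10⁻³, so Δρ ≈ 2.950 kg m⁻³.
N² = (g/ρ₀)·Δρ/Δz = g·(Δρ/ρ₀)/Δz = 9.8 × 2.8812 × 10⁻³ / 109 = 2.5904 × 10⁻⁴ s⁻².
N = √(2.5904 × 10⁻⁴) = 0.016095 rad s⁻¹ ≈ 0.0161 rad s⁻¹.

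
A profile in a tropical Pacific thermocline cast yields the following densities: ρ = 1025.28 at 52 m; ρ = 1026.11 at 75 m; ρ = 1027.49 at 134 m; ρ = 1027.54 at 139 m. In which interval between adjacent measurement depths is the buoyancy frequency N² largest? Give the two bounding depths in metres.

52–75 m

Compute the density gradient over each adjacent pair:
  52–75 m: Δρ/Δz = 0.83/23 = 0.036 kg m⁻⁴
  75–134 m: Δρ/Δz = 1.38/59 = 0.023 kg m⁻⁴
  134–139 m: Δρ/Δz = 0.05/5 = 0.010 kg m⁻⁴
The largest gradient is in the 52–75 m interval — the pycnocline.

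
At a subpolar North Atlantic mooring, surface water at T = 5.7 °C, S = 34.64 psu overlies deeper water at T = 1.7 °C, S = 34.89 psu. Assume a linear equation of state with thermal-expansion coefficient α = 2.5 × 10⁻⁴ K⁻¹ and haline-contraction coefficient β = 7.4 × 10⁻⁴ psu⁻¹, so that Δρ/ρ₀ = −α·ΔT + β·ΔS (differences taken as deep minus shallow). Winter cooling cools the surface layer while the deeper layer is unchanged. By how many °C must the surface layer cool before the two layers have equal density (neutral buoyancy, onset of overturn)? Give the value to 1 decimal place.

Neutral buoyancy requires Δρ = 0, i.e. −α(T_deep − T_surf′) + β(S_deep − S_surf) = 0.
T_surf′ = T_deep − (β/α)·ΔS = 1.7 − (7.4 × 10⁻⁴/2.5 × 10⁻⁴)·(+0.25) = 0.960 °C.
Cooling required: 5.7 − (0.960) = 4.740 °C.

4.7 °C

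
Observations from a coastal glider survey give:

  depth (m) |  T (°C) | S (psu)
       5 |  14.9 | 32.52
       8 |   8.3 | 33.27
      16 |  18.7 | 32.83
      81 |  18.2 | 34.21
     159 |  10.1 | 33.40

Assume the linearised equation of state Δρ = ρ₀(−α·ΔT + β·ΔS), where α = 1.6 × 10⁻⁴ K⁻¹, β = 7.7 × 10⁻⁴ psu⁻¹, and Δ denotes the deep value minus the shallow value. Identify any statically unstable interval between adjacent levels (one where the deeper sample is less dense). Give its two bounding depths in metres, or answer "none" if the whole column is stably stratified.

8–16 m

Evaluate Δρ/ρ₀ = −αΔT + βΔS across each adjacent pair:
  5–8 m: −αΔT+βΔS = −(1.6 × 10⁻⁴)(-6.6)+(7.7 × 10⁻⁴)(+0.75) = 1.6 × 10⁻³ → stable
  8–16 m: −αΔT+βΔS = −(1.6 × 10⁻⁴)(+10.4)+(7.7 × 10⁻⁴)(-0.44) = -2.0 × 10⁻³ → UNSTABLE
  16–81 m: −αΔT+βΔS = −(1.6 × 10⁻⁴)(-0.5)+(7.7 × 10⁻⁴)(+1.38) = 1.1 × 10⁻³ → stable
  81–159 m: −αΔT+βΔS = −(1.6 × 10⁻⁴)(-8.1)+(7.7 × 10⁻⁴)(-0.81) = 6.7 × 10⁻⁴ → stable
The 8–16 m interval has Δρ < 0: lighter water underlies denser water.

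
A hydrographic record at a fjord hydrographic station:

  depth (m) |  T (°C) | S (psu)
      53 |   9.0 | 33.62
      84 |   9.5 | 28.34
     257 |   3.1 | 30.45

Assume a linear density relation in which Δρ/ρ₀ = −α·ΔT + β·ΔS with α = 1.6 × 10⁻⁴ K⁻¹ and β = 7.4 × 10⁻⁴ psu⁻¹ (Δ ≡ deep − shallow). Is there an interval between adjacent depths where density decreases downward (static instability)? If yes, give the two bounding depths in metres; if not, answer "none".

53–84 m

Evaluate Δρ/ρ₀ = −αΔT + βΔS across each adjacent pair:
  53–84 m: −αΔT+βΔS = −(1.6 × 10⁻⁴)(+0.5)+(7.4 × 10⁻⁴)(-5.28) = -4.0 × 10⁻³ → UNSTABLE
  84–257 m: −αΔT+βΔS = −(1.6 × 10⁻⁴)(-6.4)+(7.4 × 10⁻⁴)(+2.11) = 2.6 × 10⁻³ → stable
The 53–84 m interval has Δρ < 0: lighter water underlies denser water.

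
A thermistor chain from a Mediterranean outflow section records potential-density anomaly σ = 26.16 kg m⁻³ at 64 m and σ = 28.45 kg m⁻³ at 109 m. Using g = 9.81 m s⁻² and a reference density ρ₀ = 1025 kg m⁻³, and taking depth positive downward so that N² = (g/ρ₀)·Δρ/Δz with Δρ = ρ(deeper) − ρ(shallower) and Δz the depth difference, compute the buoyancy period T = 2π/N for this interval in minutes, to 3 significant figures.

Δρ = 1028.45 − 1026.16 = 2.29 kg m⁻³ over Δz = 109 − 64 = 45 m.
N² = (9.81/1025) × (2.29/45) = 4.8704 × 10⁻⁴ s⁻².
N = √(4.8704 × 10⁻⁴) = 0.022069 rad s⁻¹, so T = 2π/N = 284.71 s = 4.7452 min ≈ 4.75 min.
N² > 0, so the interval is statically stable.

4.75 min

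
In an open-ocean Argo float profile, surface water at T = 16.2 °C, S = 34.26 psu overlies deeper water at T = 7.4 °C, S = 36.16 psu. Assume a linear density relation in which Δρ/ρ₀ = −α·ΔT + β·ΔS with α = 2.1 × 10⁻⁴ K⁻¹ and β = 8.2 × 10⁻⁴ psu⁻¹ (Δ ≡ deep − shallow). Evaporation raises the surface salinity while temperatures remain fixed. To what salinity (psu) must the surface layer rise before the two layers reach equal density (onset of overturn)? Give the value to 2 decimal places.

Neutral buoyancy requires −α(T_deep − T_surf) + β(S_deep − S_surf′) = 0.
S_surf′ = S_deep − (α/β)·ΔT = 36.16 − (2.1 × 10⁻⁴/8.2 × 10⁻⁴)·(-8.8) = 38.4137 psu.
Increase required: 38.4137 − 34.26 = 4.1537 psu.

38.41 psu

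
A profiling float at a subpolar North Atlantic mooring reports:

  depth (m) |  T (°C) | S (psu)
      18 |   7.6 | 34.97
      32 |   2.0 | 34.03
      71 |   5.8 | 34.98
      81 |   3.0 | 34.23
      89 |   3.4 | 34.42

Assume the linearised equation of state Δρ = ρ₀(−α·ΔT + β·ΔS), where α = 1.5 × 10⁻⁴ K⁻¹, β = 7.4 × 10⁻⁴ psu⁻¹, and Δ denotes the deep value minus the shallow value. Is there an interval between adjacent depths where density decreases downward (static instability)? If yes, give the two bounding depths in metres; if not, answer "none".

71–81 m

Evaluate Δρ/ρ₀ = −αΔT + βΔS across each adjacent pair:
  18–32 m: −αΔT+βΔS = −(1.5 × 10⁻⁴)(-5.6)+(7.4 × 10⁻⁴)(-0.94) = 1.4 × 10⁻⁴ → stable
  32–71 m: −αΔT+βΔS = −(1.5 × 10⁻⁴)(+3.8)+(7.4 × 10⁻⁴)(+0.95) = 1.3 × 10⁻⁴ → stable
  71–81 m: −αΔT+βΔS = −(1.5 × 10⁻⁴)(-2.8)+(7.4 × 10⁻⁴)(-0.75) = -1.3 × 10⁻⁴ → UNSTABLE
  81–89 m: −αΔT+βΔS = −(1.5 × 10⁻⁴)(+0.4)+(7.4 × 10⁻⁴)(+0.19) = 8.1 × 10⁻⁵ → stable
The 71–81 m interval has Δρ < 0: lighter water underlies denser water.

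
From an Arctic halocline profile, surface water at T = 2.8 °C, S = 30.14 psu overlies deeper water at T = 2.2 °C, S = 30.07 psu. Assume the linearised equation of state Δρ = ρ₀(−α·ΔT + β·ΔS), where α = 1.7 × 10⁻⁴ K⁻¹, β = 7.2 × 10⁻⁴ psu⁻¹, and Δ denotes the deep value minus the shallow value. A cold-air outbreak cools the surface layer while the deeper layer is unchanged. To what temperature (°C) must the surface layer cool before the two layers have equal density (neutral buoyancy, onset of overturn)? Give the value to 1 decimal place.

Neutral buoyancy requires Δρ = 0, i.e. −α(T_deep − T_surf′) + β(S_deep − S_surf) = 0.
T_surf′ = T_deep − (β/α)·ΔS = 2.2 − (7.2 × 10⁻⁴/1.7 × 10⁻⁴)·(-0.07) = 2.496 °C.
Cooling required: 2.8 − (2.496) = 0.304 °C.

2.5 °C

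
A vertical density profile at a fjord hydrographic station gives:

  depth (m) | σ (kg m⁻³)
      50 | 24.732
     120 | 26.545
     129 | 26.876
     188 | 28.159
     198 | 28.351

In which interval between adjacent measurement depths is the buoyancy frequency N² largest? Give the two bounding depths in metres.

Compute the density gradient over each adjacent pair:
  50–120 m: Δρ/Δz = 1.813/70 = 0.026 kg m⁻⁴
  120–129 m: Δρ/Δz = 0.331/9 = 0.037 kg m⁻⁴
  129–188 m: Δρ/Δz = 1.283/59 = 0.022 kg m⁻⁴
  188–198 m: Δρ/Δz = 0.192/10 = 0.019 kg m⁻⁴
The largest gradient is in the 120–129 m interval — the pycnocline.

120–129 m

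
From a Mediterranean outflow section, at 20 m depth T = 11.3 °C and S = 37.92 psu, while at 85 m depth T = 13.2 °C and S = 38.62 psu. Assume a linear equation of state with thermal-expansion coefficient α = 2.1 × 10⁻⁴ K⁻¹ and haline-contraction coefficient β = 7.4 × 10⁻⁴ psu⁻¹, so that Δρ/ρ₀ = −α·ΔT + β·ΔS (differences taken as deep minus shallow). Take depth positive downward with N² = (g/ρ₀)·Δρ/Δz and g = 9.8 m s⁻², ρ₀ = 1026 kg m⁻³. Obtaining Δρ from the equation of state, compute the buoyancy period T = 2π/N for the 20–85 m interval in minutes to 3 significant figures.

24.7 min

ΔT = +1.9 K, ΔS = +0.70 psu (deep − shallow).
Δρ/ρ₀ = −αΔT + βΔS = -3.99 × 10⁻⁴ + 5.18 × 10⁻⁴ = 1.19 × 10⁻⁴, so Δρ ≈ 0.1221 kg m⁻³.
N² = (g/ρ₀)·Δρ/Δz = g·(Δρ/ρ₀)/Δz = 9.8 × 1.19 × 10⁻⁴ / 65 = 1.7942 × 10⁻⁵ s⁻².
N = √(1.7942 × 10⁻⁵) = 4.2358 × 10⁻³ rad s⁻¹ → T = 2π/N = 1.4834 × 10³ s = 24.723 min ≈ 24.7 min.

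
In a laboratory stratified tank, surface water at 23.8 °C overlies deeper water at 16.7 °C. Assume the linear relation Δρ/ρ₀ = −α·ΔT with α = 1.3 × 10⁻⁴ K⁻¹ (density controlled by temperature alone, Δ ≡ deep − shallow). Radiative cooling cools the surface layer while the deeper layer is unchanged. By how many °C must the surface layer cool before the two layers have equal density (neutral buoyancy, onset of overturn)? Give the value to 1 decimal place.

With temperature the only control, equal density requires T_surf′ = T_deep.
T_surf′ = 16.7 °C.
Cooling required: 23.8 − 16.7 = 7.1 °C.

7.1 °C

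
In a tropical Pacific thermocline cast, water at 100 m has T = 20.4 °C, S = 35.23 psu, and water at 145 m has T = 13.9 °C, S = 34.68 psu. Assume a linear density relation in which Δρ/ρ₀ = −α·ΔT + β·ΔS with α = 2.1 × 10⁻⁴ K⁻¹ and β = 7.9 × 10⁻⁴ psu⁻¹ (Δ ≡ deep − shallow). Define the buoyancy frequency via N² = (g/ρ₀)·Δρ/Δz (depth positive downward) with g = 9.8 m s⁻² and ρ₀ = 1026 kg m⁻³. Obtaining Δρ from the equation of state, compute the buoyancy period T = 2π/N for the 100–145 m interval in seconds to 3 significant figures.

ΔT = -6.5 K, ΔS = -0.55 psu (deep − shallow).
Δρ/ρ₀ = −αΔT + βΔS = 1.365 × 10⁻³ − 4.345 × 10⁻⁴ = 9.305 × 10⁻⁴, so Δρ ≈ 0.9547 kg m⁻³.
N² = (g/ρ₀)·Δρ/Δz = g·(Δρ/ρ₀)/Δz = 9.8 × 9.305 × 10⁻⁴ / 45 = 2.0264 × 10⁻⁴ s⁻².
N = √(2.0264 × 10⁻⁴) = 0.014235 rad s⁻¹ → T = 2π/N = 441.39 s ≈ 441 s.

441 s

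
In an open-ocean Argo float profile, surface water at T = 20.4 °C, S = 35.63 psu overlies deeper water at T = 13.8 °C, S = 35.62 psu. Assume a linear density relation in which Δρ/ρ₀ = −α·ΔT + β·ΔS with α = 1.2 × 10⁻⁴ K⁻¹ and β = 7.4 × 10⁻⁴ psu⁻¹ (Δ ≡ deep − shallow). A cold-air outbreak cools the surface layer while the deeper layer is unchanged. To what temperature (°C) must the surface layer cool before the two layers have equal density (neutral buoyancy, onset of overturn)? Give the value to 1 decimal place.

Neutral buoyancy requires Δρ = 0, i.e. −α(T_deep − T_surf′) + β(S_deep − S_surf) = 0.
T_surf′ = T_deep − (β/α)·ΔS = 13.8 − (7.4 × 10⁻⁴/1.2 × 10⁻⁴)·(-0.01) = 13.862 °C.
Cooling required: 20.4 − (13.862) = 6.538 °C.

13.9 °C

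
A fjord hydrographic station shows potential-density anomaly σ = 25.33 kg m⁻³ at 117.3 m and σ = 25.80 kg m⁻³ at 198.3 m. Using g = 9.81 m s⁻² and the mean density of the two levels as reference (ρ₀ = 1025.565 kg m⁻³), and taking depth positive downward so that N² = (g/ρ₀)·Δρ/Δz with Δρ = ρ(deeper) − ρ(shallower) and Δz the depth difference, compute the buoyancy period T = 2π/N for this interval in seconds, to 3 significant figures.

Δρ = 1025.80 − 1025.33 = 0.47 kg m⁻³ over Δz = 198.3 − 117.3 = 81 m.
N² = (9.81/1025.565) × (0.47/81) = 5.5503 × 10⁻⁵ s⁻².
N = √(5.5503 × 10⁻⁵) = 7.4500 × 10⁻³ rad s⁻¹, so T = 2π/N = 843.38 s ≈ 843 s.

843 s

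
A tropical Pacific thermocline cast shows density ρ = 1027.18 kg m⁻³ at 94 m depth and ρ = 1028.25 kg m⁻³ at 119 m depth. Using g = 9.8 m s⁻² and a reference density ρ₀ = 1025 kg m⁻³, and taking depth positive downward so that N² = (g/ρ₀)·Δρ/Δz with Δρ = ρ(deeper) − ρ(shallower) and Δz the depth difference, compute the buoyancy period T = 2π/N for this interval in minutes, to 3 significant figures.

Δρ = 1028.25 − 1027.18 = 1.07 kg m⁻³ over Δz = 119 − 94 = 25 m.
N² = (9.8/1025) × (1.07/25) = 4.0921 × 10⁻⁴ s⁻².
N = √(4.0921 × 10⁻⁴) = 0.020229 rad s⁻¹, so T = 2π/N = 310.60 s = 5.1767 min ≈ 5.18 min.

5.18 min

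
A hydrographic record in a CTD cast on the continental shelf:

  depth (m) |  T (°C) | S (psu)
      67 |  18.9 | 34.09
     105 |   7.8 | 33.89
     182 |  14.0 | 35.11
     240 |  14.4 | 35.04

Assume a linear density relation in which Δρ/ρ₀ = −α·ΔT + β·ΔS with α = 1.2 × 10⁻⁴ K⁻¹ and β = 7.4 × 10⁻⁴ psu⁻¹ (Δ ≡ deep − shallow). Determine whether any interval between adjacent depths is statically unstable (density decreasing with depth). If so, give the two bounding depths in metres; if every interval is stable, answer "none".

182–240 m

Evaluate Δρ/ρ₀ = −αΔT + βΔS across each adjacent pair:
  67–105 m: −αΔT+βΔS = −(1.2 × 10⁻⁴)(-11.1)+(7.4 × 10⁻⁴)(-0.20) = 1.2 × 10⁻³ → stable
  105–182 m: −αΔT+βΔS = −(1.2 × 10⁻⁴)(+6.2)+(7.4 × 10⁻⁴)(+1.22) = 1.6 × 10⁻⁴ → stable
  182–240 m: −αΔT+βΔS = −(1.2 × 10⁻⁴)(+0.4)+(7.4 × 10⁻⁴)(-0.07) = -1.0 × 10⁻⁴ → UNSTABLE
The 182–240 m interval has Δρ < 0: lighter water underlies denser water.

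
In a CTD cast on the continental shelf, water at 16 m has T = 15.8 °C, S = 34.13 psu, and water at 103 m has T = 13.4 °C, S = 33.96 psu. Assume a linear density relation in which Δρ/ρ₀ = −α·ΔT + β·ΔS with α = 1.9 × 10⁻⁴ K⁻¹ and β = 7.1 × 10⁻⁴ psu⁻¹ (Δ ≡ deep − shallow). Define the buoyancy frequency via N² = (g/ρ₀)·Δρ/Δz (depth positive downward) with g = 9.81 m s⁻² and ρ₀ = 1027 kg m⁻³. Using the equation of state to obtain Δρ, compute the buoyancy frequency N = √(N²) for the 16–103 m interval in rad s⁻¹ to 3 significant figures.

ΔT = -2.4 K, ΔS = -0.17 psu (deep − shallow).
Δρ/ρ₀ = −αΔT + βΔS = 4.56 × 10⁻⁴ − 1.207 × 10⁻⁴ = 3.353 × 10⁻⁴, so Δρ ≈ 0.3444 kg m⁻³.
N² = (g/ρ₀)·Δρ/Δz = g·(Δρ/ρ₀)/Δz = 9.81 × 3.353 × 10⁻⁴ / 87 = 3.7808 × 10⁻⁵ s⁻².
N = √(3.7808 × 10⁻⁵) = 6.1488 × 10⁻³ rad s⁻¹ ≈ 6.15 × 10⁻³ rad s⁻¹.

6.15 × 10⁻³ rad s⁻¹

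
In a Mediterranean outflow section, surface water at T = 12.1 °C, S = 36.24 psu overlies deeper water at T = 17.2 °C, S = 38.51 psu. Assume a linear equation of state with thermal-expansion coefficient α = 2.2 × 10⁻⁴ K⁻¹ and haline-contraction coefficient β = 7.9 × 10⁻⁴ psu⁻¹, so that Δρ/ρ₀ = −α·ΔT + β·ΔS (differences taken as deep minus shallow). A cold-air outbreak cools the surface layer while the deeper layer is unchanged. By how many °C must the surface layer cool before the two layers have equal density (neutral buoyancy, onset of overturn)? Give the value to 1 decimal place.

3.1 °C

Neutral buoyancy requires Δρ = 0, i.e. −α(T_deep − T_surf′) + β(S_deep − S_surf) = 0.
T_surf′ = T_deep − (β/α)·ΔS = 17.2 − (7.9 × 10⁻⁴/2.2 × 10⁻⁴)·(+2.27) = 9.049 °C.
Cooling required: 12.1 − (9.049) = 3.051 °C.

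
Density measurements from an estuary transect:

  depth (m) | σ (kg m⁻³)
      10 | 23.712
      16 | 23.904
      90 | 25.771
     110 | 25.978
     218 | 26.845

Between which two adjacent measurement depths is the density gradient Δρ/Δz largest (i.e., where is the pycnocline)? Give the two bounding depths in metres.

Compute the density gradient over each adjacent pair:
  10–16 m: Δρ/Δz = 0.192/6 = 0.032 kg m⁻⁴
  16–90 m: Δρ/Δz = 1.867/74 = 0.025 kg m⁻⁴
  90–110 m: Δρ/Δz = 0.207/20 = 0.010 kg m⁻⁴
  110–218 m: Δρ/Δz = 0.867/108 = 8.0 × 10⁻³ kg m⁻⁴
The largest gradient is in the 10–16 m interval — the pycnocline.

10–16 m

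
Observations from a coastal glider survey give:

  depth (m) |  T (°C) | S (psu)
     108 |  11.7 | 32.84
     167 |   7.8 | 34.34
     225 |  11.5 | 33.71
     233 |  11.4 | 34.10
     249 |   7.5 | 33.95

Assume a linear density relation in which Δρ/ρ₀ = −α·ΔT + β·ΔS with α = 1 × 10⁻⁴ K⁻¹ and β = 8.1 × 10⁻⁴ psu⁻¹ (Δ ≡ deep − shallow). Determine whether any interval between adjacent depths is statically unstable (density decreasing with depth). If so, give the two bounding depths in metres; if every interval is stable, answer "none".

167–225 m

Evaluate Δρ/ρ₀ = −αΔT + βΔS across each adjacent pair:
  108–167 m: −αΔT+βΔS = −(1 × 10⁻⁴)(-3.9)+(8.1 × 10⁻⁴)(+1.50) = 1.6 × 10⁻³ → stable
  167–225 m: −αΔT+βΔS = −(1 × 10⁻⁴)(+3.7)+(8.1 × 10⁻⁴)(-0.63) = -8.8 × 10⁻⁴ → UNSTABLE
  225–233 m: −αΔT+βΔS = −(1 × 10⁻⁴)(-0.1)+(8.1 × 10⁻⁴)(+0.39) = 3.3 × 10⁻⁴ → stable
  233–249 m: −αΔT+βΔS = −(1 × 10⁻⁴)(-3.9)+(8.1 × 10⁻⁴)(-0.15) = 2.7 × 10⁻⁴ → stable
The 167–225 m interval has Δρ < 0: lighter water underlies denser water.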